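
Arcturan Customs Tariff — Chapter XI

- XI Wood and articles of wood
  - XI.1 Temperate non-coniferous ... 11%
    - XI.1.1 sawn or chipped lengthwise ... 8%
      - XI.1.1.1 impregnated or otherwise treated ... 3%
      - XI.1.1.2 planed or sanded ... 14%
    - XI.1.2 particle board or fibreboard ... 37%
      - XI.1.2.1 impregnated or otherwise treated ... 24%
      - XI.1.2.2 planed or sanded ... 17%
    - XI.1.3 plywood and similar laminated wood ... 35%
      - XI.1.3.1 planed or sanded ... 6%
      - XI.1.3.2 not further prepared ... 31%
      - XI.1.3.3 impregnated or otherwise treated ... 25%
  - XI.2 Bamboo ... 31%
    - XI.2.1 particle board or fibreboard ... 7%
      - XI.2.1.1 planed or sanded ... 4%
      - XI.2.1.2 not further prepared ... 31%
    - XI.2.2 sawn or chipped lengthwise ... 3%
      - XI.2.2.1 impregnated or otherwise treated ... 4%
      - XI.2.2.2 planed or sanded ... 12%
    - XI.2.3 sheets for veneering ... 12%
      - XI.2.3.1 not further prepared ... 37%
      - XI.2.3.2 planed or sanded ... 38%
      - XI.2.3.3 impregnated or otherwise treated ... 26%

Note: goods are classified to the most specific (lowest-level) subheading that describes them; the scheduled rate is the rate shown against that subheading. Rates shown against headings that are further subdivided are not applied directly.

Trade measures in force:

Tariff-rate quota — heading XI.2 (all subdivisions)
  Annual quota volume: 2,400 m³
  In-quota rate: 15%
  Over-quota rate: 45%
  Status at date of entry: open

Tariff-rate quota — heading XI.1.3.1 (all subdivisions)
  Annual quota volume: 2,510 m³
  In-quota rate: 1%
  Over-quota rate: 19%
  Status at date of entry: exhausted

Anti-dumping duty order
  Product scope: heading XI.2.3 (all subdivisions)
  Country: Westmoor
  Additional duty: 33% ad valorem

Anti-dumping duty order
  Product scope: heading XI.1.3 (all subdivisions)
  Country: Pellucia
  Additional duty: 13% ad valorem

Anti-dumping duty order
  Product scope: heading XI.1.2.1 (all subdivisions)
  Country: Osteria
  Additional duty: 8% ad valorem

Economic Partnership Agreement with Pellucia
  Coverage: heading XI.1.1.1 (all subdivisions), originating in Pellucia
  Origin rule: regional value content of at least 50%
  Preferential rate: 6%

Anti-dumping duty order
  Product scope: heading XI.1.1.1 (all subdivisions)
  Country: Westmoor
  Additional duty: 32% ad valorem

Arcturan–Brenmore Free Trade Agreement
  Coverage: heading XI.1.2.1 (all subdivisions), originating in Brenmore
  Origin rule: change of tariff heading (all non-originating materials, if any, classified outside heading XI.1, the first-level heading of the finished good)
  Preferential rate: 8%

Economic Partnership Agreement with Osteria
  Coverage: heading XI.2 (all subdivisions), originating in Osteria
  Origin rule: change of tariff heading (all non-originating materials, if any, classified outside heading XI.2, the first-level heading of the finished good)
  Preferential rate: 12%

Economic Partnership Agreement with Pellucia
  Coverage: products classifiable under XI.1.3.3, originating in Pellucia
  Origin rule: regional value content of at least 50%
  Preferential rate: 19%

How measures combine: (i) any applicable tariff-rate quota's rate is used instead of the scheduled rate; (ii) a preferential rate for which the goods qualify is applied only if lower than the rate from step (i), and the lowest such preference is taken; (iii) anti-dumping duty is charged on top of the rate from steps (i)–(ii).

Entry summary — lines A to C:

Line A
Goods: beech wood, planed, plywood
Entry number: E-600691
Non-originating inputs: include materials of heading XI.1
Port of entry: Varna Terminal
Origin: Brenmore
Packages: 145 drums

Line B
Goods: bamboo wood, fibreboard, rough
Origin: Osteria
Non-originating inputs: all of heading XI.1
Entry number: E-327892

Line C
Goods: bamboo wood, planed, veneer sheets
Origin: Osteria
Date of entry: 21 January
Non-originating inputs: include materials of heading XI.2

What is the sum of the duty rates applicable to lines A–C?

Line A: beech → XI.1; plywood → XI.1.3; planed → XI.1.3.1. Scheduled 6%. quota on XI.1.3.1 exhausted → over-quota 19%; Brenmore agreement on XI.1.2.1: XI.1.3.1 not covered. → 19%.
Line B: bamboo → XI.2; fibreboard → XI.2.1; rough → XI.2.1.2. Scheduled 31%. quota on XI.2 open → in-quota 15%; Osteria agreement on XI.2: CTH met → 12% available; preferential 12%. → 12%.
Line C: bamboo → XI.2; veneer sheets → XI.2.3; planed → XI.2.3.2. Scheduled 38%. quota on XI.2 open → in-quota 15%; Osteria agreement on XI.2: CTH not met. → 15%.
Sum: 19% + 12% + 15% = 46%.

46%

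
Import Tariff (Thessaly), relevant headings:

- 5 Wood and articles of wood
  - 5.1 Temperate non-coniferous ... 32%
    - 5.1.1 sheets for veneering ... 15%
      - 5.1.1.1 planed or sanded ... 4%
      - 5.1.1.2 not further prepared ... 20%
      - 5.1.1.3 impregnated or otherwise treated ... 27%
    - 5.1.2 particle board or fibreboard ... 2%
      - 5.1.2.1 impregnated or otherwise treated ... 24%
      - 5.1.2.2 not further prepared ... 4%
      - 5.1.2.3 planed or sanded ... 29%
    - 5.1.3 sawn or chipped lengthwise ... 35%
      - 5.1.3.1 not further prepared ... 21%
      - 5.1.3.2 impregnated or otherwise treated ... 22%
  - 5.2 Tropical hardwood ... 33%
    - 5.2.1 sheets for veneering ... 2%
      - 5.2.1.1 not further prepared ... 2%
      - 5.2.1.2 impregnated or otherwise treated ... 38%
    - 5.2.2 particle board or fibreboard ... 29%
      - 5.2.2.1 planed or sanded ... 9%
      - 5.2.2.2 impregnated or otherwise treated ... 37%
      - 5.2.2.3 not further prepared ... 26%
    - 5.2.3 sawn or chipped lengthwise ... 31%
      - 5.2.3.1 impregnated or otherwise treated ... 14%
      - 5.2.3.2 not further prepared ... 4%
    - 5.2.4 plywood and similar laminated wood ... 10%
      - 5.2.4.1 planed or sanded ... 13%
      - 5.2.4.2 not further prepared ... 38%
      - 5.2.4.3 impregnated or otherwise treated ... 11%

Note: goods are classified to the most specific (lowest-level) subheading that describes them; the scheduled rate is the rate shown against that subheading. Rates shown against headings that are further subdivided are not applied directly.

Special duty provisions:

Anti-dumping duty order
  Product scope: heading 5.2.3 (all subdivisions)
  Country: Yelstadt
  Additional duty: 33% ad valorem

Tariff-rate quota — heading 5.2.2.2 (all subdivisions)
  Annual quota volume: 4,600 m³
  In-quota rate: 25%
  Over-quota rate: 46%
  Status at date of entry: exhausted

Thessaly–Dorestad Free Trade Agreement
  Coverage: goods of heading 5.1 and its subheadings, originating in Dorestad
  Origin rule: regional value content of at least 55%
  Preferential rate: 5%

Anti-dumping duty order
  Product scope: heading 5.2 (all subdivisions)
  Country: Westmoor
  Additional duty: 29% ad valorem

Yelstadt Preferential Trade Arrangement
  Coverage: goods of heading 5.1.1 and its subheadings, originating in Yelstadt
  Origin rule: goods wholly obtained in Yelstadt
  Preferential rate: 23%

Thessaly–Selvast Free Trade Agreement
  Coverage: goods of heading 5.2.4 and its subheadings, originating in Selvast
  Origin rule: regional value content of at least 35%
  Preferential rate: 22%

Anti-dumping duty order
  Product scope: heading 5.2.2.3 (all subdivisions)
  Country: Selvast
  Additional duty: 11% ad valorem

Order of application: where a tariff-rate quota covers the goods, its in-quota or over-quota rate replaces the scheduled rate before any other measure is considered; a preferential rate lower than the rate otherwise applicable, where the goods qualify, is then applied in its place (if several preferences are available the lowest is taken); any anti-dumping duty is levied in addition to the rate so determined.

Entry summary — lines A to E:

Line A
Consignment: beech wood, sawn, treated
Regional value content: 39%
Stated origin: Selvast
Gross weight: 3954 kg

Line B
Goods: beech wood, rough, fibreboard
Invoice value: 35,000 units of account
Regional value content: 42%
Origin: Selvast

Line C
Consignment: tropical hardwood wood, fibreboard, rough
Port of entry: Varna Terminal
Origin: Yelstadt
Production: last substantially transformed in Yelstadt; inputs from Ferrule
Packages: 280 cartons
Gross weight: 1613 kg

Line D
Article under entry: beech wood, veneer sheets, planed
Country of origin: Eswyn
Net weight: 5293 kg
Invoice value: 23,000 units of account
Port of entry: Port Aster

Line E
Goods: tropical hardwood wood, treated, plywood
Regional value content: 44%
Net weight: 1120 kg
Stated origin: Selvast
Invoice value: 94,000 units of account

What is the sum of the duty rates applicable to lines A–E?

Line A: beech → 5.1; sawn → 5.1.3; treated → 5.1.3.2. Scheduled 22%. Selvast agreement on 5.2.4: 5.1.3.2 not covered. → 22%.
Line B: beech → 5.1; fibreboard → 5.1.2; rough → 5.1.2.2. Scheduled 4%. Selvast agreement on 5.2.4: 5.1.2.2 not covered. → 4%.
Line C: tropical hardwood → 5.2; fibreboard → 5.2.2; rough → 5.2.2.3. Scheduled 26%. Yelstadt agreement on 5.1.1: 5.2.2.3 not covered. → 26%.
Line D: beech → 5.1; veneer sheets → 5.1.1; planed → 5.1.1.1. Scheduled 4%. No special measure applies. → 4%.
Line E: tropical hardwood → 5.2; plywood → 5.2.4; treated → 5.2.4.3. Scheduled 11%. Selvast agreement on 5.2.4: RVC ≥ 35% → 22% available; preference 22% not lower than 11% → no reduction. → 11%.
Sum: 22% + 4% + 26% + 4% + 11% = 67%.

67%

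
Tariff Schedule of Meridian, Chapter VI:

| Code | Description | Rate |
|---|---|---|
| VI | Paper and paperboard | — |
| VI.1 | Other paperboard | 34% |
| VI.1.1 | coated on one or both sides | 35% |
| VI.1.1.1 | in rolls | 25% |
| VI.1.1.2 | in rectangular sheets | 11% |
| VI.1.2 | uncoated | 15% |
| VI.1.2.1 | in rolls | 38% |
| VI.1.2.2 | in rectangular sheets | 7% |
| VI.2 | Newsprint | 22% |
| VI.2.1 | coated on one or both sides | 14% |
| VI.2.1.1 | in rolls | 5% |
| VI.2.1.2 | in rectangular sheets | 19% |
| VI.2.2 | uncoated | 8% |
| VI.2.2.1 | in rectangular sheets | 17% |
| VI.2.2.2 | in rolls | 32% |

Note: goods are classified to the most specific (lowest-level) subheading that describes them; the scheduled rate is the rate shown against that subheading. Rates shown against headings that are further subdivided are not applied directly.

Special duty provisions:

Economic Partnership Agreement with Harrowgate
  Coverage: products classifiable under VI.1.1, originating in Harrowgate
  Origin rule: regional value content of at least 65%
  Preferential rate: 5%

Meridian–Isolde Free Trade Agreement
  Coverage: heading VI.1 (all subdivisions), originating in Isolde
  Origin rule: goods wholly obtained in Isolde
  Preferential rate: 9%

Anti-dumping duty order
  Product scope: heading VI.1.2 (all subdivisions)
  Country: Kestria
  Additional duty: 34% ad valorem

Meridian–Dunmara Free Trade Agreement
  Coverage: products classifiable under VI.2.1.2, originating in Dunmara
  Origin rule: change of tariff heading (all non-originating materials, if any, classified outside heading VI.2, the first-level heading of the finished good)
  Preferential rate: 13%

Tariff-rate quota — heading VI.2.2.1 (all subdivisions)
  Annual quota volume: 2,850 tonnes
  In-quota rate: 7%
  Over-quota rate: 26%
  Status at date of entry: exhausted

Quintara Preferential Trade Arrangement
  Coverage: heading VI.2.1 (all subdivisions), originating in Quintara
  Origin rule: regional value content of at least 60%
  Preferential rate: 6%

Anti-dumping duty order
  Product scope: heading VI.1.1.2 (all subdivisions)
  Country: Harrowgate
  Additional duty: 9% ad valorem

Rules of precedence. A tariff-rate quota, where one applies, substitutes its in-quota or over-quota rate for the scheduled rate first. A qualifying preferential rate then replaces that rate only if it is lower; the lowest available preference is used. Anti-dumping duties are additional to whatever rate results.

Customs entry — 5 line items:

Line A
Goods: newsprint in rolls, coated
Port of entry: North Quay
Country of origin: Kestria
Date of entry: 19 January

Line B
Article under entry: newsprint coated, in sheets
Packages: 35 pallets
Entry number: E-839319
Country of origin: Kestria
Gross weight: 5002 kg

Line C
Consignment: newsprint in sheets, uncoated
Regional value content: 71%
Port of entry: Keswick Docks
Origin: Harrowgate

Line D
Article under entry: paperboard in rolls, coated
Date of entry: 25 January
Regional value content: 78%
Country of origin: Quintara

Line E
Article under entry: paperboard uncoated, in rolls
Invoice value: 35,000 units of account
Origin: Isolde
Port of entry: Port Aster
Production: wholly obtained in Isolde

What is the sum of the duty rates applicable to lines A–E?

84%

Line A: newsprint → VI.2; coated → VI.2.1; in rolls → VI.2.1.1. Scheduled 5%. No special measure applies. → 5%.
Line B: newsprint → VI.2; coated → VI.2.1; in sheets → VI.2.1.2. Scheduled 19%. No special measure applies. → 19%.
Line C: newsprint → VI.2; uncoated → VI.2.2; in sheets → VI.2.2.1. Scheduled 17%. quota on VI.2.2.1 exhausted → over-quota 26%; Harrowgate agreement on VI.1.1: VI.2.2.1 not covered. → 26%.
Line D: paperboard → VI.1; coated → VI.1.1; in rolls → VI.1.1.1. Scheduled 25%. Quintara agreement on VI.2.1: VI.1.1.1 not covered. → 25%.
Line E: paperboard → VI.1; uncoated → VI.1.2; in rolls → VI.1.2.1. Scheduled 38%. Isolde agreement on VI.1: wholly obtained → 9% available; preferential 9%. → 9%.
Sum: 5% + 19% + 26% + 25% + 9% = 84%.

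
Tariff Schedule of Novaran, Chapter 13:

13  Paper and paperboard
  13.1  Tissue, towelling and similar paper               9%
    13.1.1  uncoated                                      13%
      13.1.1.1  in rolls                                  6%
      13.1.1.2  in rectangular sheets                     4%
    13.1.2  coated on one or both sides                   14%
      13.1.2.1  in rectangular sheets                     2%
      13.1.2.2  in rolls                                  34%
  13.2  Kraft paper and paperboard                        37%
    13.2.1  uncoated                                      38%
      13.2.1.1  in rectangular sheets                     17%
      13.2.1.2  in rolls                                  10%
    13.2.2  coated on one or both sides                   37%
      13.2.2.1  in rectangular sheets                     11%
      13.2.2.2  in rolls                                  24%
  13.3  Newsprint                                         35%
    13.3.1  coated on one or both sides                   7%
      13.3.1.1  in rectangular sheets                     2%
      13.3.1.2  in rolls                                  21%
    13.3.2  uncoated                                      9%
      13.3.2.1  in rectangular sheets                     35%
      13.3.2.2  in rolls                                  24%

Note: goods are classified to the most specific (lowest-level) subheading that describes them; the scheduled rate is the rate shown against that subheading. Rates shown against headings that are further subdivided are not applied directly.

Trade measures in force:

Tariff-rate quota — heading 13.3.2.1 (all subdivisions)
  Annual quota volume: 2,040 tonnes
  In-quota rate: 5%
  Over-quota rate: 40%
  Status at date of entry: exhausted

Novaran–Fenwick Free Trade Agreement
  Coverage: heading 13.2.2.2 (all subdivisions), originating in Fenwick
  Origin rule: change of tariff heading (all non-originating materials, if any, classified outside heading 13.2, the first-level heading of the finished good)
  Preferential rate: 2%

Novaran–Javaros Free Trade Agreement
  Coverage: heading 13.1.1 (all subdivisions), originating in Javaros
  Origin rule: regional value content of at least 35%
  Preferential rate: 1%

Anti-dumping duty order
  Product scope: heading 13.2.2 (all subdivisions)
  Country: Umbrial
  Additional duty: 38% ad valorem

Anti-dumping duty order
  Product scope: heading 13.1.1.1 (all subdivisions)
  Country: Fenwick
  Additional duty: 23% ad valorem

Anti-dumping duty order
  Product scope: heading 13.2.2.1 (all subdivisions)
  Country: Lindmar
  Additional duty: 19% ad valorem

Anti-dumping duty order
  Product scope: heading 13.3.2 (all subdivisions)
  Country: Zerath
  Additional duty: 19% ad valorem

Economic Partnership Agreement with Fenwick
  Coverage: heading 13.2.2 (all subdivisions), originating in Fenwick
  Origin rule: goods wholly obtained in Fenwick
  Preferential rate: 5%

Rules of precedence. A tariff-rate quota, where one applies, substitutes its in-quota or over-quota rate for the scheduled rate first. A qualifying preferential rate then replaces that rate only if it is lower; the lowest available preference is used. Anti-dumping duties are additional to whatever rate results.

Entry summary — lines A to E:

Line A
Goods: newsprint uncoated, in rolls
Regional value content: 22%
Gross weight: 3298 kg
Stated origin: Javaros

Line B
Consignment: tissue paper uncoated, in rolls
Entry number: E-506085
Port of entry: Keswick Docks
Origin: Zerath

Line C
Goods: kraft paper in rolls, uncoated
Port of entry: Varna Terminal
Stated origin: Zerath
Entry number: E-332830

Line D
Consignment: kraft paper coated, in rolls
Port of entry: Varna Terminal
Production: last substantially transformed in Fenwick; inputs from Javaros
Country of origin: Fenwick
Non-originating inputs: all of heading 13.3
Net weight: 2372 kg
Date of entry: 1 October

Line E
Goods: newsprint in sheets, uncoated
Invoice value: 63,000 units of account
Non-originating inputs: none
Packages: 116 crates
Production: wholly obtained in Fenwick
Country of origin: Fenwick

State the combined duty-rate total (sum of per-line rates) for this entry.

82%

Line A: newsprint → 13.3; uncoated → 13.3.2; in rolls → 13.3.2.2. Scheduled 24%. Javaros agreement on 13.1.1: 13.3.2.2 not covered. → 24%.
Line B: tissue paper → 13.1; uncoated → 13.1.1; in rolls → 13.1.1.1. Scheduled 6%. No special measure applies. → 6%.
Line C: kraft paper → 13.2; uncoated → 13.2.1; in rolls → 13.2.1.2. Scheduled 10%. No special measure applies. → 10%.
Line D: kraft paper → 13.2; coated → 13.2.2; in rolls → 13.2.2.2. Scheduled 24%. Fenwick agreement on 13.2.2.2: CTH met → 2% available; Fenwick agreement on 13.2.2: not wholly obtained; preferential 2%. → 2%.
Line E: newsprint → 13.3; uncoated → 13.3.2; in sheets → 13.3.2.1. Scheduled 35%. quota on 13.3.2.1 exhausted → over-quota 40%; Fenwick agreement on 13.2.2.2: 13.3.2.1 not covered; Fenwick agreement on 13.2.2: 13.3.2.1 not covered. → 40%.
Sum: 24% + 6% + 10% + 2% + 40% = 82%.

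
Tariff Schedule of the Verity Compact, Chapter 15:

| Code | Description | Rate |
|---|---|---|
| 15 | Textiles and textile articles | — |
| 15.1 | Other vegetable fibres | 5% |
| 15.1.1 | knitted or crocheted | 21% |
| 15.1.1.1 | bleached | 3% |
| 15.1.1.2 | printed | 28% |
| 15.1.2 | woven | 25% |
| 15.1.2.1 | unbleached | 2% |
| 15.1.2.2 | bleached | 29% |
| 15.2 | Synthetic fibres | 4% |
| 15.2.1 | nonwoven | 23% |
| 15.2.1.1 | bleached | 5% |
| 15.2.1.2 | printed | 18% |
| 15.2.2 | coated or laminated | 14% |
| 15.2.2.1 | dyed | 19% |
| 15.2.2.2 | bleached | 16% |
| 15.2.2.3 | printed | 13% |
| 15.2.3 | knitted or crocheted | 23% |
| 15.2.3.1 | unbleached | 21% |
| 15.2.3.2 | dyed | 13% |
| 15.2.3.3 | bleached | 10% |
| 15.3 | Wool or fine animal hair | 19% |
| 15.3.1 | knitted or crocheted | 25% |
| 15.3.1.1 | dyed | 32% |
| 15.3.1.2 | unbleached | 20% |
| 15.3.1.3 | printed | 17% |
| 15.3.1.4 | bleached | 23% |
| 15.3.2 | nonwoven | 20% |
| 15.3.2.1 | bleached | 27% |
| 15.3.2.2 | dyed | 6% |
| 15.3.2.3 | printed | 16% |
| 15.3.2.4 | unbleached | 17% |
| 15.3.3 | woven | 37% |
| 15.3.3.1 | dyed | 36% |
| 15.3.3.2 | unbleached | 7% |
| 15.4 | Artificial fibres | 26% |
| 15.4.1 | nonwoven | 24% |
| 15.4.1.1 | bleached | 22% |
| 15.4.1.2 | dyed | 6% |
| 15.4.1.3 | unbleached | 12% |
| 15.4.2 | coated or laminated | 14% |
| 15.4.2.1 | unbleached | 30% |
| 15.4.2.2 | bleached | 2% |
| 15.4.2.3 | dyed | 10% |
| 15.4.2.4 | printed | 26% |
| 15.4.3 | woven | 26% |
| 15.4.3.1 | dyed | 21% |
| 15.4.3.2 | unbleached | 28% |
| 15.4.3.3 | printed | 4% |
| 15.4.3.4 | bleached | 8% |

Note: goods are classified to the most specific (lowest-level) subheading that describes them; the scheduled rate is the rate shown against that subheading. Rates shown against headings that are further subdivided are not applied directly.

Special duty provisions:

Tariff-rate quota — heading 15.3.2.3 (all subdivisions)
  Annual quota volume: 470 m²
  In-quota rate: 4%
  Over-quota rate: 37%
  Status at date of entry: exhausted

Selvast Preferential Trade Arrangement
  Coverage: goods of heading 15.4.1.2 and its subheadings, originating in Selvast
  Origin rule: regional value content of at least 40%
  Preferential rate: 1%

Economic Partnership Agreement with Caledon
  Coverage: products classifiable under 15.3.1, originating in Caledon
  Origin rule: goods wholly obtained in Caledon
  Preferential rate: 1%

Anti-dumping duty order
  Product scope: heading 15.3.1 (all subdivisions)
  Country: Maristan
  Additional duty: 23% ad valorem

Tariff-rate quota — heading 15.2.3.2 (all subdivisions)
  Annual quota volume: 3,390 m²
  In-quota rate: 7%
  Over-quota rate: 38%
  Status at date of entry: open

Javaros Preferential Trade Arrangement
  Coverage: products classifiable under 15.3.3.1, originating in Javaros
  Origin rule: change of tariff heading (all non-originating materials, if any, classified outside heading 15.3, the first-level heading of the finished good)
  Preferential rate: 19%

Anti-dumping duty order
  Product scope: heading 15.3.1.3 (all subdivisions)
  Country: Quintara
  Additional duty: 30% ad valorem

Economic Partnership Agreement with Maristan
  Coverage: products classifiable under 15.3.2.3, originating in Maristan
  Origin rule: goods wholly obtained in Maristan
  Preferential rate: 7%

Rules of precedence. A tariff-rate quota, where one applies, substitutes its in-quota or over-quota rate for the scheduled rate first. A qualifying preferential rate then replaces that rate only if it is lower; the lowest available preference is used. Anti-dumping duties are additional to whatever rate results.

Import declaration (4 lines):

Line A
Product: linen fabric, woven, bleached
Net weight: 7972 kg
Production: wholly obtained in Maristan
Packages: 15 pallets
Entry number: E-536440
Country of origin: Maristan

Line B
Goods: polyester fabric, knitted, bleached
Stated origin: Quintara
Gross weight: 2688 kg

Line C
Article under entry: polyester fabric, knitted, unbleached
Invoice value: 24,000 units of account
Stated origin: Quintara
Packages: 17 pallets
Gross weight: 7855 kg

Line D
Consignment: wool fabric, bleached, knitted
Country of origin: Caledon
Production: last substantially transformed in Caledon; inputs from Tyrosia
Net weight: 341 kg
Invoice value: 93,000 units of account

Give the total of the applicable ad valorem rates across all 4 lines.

83%

Line A: linen → 15.1; woven → 15.1.2; bleached → 15.1.2.2. Scheduled 29%. Maristan agreement on 15.3.2.3: 15.1.2.2 not covered. → 29%.
Line B: polyester → 15.2; knitted → 15.2.3; bleached → 15.2.3.3. Scheduled 10%. No special measure applies. → 10%.
Line C: polyester → 15.2; knitted → 15.2.3; unbleached → 15.2.3.1. Scheduled 21%. No special measure applies. → 21%.
Line D: wool → 15.3; knitted → 15.3.1; bleached → 15.3.1.4. Scheduled 23%. Caledon agreement on 15.3.1: not wholly obtained. → 23%.
Sum: 29% + 10% + 21% + 23% = 83%.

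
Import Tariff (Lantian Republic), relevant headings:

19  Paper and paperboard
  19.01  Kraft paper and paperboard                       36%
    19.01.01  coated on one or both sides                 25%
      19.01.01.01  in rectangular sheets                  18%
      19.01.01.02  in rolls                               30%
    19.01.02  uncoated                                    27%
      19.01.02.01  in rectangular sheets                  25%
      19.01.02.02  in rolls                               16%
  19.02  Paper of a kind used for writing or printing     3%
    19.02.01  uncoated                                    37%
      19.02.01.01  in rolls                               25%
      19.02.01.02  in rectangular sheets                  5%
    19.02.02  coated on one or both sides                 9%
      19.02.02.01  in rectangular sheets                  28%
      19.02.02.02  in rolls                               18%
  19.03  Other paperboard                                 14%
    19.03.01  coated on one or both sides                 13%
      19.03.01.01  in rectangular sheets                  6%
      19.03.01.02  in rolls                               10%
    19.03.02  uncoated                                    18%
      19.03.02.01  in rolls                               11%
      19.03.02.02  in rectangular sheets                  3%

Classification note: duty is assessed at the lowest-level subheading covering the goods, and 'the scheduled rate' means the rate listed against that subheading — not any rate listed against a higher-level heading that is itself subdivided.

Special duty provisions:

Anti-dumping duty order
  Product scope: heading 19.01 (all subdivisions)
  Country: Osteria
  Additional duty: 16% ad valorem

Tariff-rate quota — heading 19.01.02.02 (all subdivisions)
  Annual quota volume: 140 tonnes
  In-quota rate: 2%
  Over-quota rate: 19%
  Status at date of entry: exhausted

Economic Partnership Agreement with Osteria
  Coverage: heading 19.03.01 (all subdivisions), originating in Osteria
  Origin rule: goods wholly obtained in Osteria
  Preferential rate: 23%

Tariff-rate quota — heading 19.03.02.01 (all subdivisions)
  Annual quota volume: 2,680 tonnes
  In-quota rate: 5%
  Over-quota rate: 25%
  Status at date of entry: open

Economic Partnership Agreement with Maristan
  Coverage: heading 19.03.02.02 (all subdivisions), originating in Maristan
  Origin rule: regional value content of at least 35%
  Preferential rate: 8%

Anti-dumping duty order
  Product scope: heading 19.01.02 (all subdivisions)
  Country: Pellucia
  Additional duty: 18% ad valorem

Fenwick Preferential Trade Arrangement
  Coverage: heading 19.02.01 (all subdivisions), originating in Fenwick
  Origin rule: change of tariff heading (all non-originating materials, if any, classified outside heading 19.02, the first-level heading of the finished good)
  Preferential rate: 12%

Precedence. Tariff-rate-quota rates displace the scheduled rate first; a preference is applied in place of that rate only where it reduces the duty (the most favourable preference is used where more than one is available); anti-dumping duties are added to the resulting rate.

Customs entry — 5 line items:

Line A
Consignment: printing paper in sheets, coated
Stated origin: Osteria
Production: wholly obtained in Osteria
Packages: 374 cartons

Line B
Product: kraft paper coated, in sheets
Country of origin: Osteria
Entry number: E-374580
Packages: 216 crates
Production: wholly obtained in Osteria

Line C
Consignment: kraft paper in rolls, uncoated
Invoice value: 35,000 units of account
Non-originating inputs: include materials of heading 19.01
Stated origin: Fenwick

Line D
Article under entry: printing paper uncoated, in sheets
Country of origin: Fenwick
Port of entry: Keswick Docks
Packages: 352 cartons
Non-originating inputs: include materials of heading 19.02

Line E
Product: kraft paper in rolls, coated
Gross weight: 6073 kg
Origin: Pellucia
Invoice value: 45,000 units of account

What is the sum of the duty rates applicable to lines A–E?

Line A: printing paper → 19.02; coated → 19.02.02; in sheets → 19.02.02.01. Scheduled 28%. Osteria agreement on 19.03.01: 19.02.02.01 not covered. → 28%.
Line B: kraft paper → 19.01; coated → 19.01.01; in sheets → 19.01.01.01. Scheduled 18%. Osteria agreement on 19.03.01: 19.01.01.01 not covered; anti-dumping (Osteria, 19.01): +16%; total 18% + 16% = 34%. → 34%.
Line C: kraft paper → 19.01; uncoated → 19.01.02; in rolls → 19.01.02.02. Scheduled 16%. quota on 19.01.02.02 exhausted → over-quota 19%; Fenwick agreement on 19.02.01: 19.01.02.02 not covered. → 19%.
Line D: printing paper → 19.02; uncoated → 19.02.01; in sheets → 19.02.01.02. Scheduled 5%. Fenwick agreement on 19.02.01: CTH not met. → 5%.
Line E: kraft paper → 19.01; coated → 19.01.01; in rolls → 19.01.01.02. Scheduled 30%. No special measure applies. → 30%.
Sum: 28% + 34% + 19% + 5% + 30% = 116%.

116%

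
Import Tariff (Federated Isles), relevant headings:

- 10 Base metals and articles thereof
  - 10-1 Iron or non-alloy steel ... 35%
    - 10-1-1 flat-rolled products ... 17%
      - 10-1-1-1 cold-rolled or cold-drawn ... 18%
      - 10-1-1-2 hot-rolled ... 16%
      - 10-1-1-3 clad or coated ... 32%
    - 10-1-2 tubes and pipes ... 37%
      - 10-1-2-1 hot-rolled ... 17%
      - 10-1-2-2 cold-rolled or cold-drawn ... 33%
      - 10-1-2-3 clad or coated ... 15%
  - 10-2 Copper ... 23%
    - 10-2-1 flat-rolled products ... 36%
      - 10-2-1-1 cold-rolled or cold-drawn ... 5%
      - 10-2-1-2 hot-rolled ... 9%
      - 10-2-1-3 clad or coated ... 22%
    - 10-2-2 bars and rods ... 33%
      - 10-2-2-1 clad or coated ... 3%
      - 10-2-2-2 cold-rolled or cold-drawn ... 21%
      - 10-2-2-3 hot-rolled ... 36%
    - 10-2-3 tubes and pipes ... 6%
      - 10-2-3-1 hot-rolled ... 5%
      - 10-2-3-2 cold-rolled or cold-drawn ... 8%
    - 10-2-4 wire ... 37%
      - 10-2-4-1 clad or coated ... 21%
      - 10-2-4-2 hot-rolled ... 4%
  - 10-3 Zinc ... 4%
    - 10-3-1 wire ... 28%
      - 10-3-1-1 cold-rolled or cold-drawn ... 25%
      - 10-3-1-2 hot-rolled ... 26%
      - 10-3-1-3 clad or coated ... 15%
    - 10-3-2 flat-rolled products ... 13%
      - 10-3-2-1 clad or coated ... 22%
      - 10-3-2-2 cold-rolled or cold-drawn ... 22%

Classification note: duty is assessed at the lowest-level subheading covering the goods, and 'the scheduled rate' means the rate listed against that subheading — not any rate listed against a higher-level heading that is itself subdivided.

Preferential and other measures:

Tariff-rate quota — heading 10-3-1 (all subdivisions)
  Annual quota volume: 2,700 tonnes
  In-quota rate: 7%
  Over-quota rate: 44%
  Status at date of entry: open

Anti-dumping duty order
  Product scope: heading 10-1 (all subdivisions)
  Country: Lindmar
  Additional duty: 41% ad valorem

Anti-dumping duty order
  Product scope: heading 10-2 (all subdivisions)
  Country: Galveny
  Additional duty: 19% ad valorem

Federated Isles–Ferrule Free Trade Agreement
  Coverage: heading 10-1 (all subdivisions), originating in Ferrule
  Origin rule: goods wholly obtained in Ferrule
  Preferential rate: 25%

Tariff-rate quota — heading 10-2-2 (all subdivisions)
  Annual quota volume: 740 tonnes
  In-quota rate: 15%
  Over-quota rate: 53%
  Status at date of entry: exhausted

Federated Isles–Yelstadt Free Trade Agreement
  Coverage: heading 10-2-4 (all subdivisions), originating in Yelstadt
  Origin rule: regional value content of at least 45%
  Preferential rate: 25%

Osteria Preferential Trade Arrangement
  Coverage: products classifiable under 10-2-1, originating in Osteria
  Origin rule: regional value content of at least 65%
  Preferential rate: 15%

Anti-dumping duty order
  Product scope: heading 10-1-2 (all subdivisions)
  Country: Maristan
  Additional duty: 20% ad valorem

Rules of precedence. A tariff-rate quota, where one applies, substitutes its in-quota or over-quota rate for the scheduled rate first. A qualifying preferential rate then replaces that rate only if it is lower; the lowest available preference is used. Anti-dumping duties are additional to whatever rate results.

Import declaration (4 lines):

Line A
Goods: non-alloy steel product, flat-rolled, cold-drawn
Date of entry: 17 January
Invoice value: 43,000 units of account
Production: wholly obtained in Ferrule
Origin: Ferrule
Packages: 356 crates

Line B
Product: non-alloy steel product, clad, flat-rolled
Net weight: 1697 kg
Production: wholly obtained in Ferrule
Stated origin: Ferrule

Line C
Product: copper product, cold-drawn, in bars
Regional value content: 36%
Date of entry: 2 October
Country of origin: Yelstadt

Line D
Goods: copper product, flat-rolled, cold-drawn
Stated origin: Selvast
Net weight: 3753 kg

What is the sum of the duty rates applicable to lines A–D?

Line A: non-alloy steel → 10-1; flat-rolled → 10-1-1; cold-drawn → 10-1-1-1. Scheduled 18%. Ferrule agreement on 10-1: wholly obtained → 25% available; preference 25% not lower than 18% → no reduction. → 18%.
Line B: non-alloy steel → 10-1; flat-rolled → 10-1-1; clad → 10-1-1-3. Scheduled 32%. Ferrule agreement on 10-1: wholly obtained → 25% available; preferential 25%. → 25%.
Line C: copper → 10-2; in bars → 10-2-2; cold-drawn → 10-2-2-2. Scheduled 21%. quota on 10-2-2 exhausted → over-quota 53%; Yelstadt agreement on 10-2-4: 10-2-2-2 not covered. → 53%.
Line D: copper → 10-2; flat-rolled → 10-2-1; cold-drawn → 10-2-1-1. Scheduled 5%. No special measure applies. → 5%.
Sum: 18% + 25% + 53% + 5% = 101%.

101%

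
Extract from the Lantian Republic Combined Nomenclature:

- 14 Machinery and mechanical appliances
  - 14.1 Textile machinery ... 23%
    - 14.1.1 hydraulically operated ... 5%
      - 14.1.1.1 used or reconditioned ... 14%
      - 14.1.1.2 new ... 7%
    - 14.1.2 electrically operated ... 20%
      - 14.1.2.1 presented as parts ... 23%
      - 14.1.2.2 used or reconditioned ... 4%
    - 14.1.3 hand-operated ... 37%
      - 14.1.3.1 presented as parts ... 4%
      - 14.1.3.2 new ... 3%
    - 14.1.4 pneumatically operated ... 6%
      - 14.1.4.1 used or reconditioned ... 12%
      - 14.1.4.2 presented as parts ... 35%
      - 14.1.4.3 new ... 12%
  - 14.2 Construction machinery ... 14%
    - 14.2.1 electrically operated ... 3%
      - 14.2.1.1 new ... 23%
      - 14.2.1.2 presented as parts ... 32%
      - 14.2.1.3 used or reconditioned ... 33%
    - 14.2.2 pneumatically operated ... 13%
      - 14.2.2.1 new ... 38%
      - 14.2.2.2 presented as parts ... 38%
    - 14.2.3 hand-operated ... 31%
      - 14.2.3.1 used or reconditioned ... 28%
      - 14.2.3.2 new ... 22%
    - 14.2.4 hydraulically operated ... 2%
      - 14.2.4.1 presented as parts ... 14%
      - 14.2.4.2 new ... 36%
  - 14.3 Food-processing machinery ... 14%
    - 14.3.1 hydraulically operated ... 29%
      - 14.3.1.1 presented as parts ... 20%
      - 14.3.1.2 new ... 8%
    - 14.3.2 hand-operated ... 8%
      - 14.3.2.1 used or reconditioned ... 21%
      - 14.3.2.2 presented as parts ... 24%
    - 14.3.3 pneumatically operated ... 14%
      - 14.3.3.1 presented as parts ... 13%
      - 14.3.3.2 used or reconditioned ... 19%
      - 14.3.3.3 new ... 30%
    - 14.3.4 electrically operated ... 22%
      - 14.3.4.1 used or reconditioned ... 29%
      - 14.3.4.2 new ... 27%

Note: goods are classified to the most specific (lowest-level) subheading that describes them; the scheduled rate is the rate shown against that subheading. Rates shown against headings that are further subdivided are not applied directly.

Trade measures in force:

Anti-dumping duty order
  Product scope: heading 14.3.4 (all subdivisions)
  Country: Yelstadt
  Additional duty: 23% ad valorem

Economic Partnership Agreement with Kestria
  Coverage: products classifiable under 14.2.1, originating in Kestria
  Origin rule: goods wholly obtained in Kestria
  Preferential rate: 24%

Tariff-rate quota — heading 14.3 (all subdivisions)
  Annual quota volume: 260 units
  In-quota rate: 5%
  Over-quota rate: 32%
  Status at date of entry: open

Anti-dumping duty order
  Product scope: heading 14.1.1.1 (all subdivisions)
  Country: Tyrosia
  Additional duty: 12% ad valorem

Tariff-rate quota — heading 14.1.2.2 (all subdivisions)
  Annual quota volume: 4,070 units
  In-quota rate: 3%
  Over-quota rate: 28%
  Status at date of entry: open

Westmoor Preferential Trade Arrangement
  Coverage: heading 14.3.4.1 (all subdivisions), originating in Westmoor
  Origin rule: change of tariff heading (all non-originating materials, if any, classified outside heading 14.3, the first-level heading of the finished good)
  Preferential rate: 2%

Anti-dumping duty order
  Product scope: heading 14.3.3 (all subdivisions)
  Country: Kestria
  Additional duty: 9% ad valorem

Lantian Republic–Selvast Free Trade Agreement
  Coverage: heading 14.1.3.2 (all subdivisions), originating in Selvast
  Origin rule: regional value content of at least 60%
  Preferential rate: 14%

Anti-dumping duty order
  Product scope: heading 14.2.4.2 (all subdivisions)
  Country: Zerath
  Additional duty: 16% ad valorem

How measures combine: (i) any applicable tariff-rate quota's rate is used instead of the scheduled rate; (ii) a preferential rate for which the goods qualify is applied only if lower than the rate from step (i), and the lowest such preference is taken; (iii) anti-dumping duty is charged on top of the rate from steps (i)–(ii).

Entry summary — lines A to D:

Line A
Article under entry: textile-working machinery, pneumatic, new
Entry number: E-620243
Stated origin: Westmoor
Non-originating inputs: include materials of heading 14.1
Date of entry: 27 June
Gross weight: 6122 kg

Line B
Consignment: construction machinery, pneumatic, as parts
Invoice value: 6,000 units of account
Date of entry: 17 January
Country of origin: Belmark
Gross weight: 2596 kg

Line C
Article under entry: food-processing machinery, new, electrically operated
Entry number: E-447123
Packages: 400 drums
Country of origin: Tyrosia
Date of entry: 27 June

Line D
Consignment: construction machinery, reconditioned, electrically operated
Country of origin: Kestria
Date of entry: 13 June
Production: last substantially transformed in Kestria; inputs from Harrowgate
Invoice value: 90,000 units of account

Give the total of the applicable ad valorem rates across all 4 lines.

88%

Line A: textile-working → 14.1; pneumatic → 14.1.4; new → 14.1.4.3. Scheduled 12%. Westmoor agreement on 14.3.4.1: 14.1.4.3 not covered. → 12%.
Line B: construction → 14.2; pneumatic → 14.2.2; as parts → 14.2.2.2. Scheduled 38%. No special measure applies. → 38%.
Line C: food-processing → 14.3; electrically operated → 14.3.4; new → 14.3.4.2. Scheduled 27%. quota on 14.3 open → in-quota 5%. → 5%.
Line D: construction → 14.2; electrically operated → 14.2.1; reconditioned → 14.2.1.3. Scheduled 33%. Kestria agreement on 14.2.1: not wholly obtained. → 33%.
Sum: 12% + 38% + 5% + 33% = 88%.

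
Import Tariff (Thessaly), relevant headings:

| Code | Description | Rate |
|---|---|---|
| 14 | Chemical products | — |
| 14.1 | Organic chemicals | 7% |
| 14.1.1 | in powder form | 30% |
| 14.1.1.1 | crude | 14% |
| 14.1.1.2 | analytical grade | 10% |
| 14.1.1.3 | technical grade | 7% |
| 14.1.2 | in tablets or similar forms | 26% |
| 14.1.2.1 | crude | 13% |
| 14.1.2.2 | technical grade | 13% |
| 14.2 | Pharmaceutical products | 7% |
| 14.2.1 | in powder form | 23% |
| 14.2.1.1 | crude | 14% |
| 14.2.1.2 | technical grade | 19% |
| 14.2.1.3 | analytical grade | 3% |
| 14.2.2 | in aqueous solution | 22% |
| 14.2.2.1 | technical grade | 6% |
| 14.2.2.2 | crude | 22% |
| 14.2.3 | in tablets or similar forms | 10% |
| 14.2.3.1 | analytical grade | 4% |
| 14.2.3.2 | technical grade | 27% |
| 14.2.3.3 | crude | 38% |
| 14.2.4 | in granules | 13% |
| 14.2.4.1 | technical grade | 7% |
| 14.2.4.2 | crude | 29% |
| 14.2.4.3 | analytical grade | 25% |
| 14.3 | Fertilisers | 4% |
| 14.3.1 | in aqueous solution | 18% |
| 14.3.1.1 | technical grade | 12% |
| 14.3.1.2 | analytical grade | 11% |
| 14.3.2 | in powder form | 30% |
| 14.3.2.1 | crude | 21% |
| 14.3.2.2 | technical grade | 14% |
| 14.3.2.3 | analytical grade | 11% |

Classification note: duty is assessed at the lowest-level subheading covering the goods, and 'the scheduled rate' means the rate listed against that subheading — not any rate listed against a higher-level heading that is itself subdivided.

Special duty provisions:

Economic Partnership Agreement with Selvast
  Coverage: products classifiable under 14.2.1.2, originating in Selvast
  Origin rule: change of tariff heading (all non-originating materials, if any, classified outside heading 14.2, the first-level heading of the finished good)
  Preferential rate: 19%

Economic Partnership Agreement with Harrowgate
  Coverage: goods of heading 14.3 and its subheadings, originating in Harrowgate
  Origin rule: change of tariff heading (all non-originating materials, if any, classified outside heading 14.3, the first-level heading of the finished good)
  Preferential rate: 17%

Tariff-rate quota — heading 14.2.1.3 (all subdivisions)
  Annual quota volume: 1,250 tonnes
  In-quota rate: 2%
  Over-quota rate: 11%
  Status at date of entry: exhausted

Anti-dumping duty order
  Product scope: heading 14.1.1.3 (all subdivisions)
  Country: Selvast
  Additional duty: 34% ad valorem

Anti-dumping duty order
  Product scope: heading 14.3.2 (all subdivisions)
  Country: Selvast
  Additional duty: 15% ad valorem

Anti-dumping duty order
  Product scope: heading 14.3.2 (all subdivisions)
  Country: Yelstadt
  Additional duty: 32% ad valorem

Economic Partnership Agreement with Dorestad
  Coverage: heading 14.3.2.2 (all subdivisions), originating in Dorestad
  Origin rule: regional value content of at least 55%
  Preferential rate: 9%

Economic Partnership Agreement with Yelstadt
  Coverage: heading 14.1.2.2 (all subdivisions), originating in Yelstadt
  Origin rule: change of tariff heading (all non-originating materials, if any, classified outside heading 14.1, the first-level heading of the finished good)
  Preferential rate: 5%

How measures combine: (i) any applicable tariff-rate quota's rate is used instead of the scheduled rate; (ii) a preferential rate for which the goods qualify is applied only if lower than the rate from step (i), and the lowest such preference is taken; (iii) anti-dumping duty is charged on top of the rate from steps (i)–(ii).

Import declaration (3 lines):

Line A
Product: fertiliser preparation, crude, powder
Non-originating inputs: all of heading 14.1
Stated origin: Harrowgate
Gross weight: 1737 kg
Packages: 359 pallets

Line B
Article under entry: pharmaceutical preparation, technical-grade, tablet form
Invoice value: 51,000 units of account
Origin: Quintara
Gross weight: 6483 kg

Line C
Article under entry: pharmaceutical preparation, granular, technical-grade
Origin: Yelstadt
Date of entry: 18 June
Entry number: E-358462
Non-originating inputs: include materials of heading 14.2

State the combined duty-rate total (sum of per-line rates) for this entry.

Line A: fertiliser → 14.3; powder → 14.3.2; crude → 14.3.2.1. Scheduled 21%. Harrowgate agreement on 14.3: CTH met → 17% available; preferential 17%. → 17%.
Line B: pharmaceutical → 14.2; tablet form → 14.2.3; technical-grade → 14.2.3.2. Scheduled 27%. No special measure applies. → 27%.
Line C: pharmaceutical → 14.2; granular → 14.2.4; technical-grade → 14.2.4.1. Scheduled 7%. Yelstadt agreement on 14.1.2.2: 14.2.4.1 not covered. → 7%.
Sum: 17% + 27% + 7% = 51%.

51%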